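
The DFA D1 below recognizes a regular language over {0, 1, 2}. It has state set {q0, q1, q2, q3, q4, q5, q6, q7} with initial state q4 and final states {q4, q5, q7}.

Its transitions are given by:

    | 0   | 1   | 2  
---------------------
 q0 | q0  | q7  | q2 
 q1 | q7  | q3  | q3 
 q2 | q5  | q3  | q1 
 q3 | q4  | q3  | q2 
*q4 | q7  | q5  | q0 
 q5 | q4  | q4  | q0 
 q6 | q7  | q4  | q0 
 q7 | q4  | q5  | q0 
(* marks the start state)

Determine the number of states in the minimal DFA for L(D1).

First remove the unreachable states {q6}; 7 states remain.
P0 = {q4,q5,q7} | {q0,q1,q2,q3}.
Split {q0,q1,q2,q3} by δ(·,0) → {q1,q2,q3} and {q0}.
Stable partition: {q4,q5,q7} | {q1,q2,q3} | {q0} — 3 equivalence classes.

3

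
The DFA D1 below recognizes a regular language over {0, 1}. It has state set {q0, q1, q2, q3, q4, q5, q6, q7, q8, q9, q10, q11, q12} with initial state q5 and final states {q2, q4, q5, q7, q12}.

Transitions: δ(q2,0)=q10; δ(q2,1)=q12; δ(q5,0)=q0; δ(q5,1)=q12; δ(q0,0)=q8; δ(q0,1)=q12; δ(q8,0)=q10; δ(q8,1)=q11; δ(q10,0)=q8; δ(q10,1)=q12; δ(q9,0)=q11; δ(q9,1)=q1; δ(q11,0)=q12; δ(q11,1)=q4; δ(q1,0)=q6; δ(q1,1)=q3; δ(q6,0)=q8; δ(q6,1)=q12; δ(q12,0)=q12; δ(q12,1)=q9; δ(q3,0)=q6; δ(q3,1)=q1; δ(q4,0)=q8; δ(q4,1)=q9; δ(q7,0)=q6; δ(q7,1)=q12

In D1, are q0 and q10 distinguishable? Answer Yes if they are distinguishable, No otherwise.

No

States {q2,q7} cannot be reached from the start state, so discard them.
Start with accepting vs non-accepting: {q4,q5,q12} | {q0,q1,q3,q6,q8,q9,q10,q11}.
Refine {q4,q5,q12} on symbol 0: members go to different blocks, giving {q4,q5} and {q12}.
Split {q4,q5} by δ(·,1) → {q4} and {q5}.
Split {q0,q1,q3,q6,q8,q9,q10,q11} by δ(·,0) → {q0,q1,q3,q6,q8,q9,q10} and {q11}.
Split {q0,q1,q3,q6,q8,q9,q10} by δ(·,0) → {q0,q1,q3,q6,q8,q10} and {q9}.
Split {q0,q1,q3,q6,q8,q10} by δ(·,1) → {q0,q6,q10} and {q1,q3} and {q8}.
The partition is now stable with 8 blocks: {q4} | {q0,q6,q10} | {q12} | {q5} | {q11} | {q9} | {q1,q3} | {q8}.
q0 and q10 lie in the same block of the stable partition, so they are equivalent — no string distinguishes them.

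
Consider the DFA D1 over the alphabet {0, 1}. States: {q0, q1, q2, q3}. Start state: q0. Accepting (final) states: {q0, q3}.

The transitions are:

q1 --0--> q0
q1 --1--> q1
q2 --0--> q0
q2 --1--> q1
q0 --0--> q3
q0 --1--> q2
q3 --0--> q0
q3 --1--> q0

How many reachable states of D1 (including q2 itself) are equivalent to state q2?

P0 = {q0,q3} | {q1,q2}.
On input 1, block {q0,q3} splits into {q0} and {q3}.
No further refinement is possible. Final partition (3 blocks): {q0} | {q1,q2} | {q3}.
State q2 belongs to the block {q1,q2}, which has 2 states.

2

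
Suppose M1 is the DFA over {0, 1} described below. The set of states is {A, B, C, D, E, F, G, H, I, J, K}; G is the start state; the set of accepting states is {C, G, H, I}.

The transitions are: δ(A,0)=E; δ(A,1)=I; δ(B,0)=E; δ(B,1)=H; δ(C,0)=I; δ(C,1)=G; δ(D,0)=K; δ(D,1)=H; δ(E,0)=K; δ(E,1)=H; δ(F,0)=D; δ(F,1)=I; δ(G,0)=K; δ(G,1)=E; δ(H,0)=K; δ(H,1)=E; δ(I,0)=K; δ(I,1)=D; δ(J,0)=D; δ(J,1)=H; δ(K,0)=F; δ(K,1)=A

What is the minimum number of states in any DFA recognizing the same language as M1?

4

Reachable states from the start: {A,D,E,F,G,H,I,K}. Unreachable: {B,C,J} — drop them.
Start with accepting vs non-accepting: {G,H,I} | {A,D,E,F,K}.
Split {A,D,E,F,K} by δ(·,1) → {A,D,E,F} and {K}.
Split {A,D,E,F} by δ(·,0) → {A,F} and {D,E}.
No further refinement is possible. Final partition (4 blocks): {G,H,I} | {A,F} | {K} | {D,E}.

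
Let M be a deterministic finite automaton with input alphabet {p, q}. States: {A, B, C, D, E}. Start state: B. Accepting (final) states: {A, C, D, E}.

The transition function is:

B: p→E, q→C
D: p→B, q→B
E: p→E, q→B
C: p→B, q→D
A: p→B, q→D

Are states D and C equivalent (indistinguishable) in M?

First remove the unreachable states {A}; 4 states remain.
P0 = {C,D,E} | {B}.
On input p, block {C,D,E} splits into {C,D} and {E}.
On input q, block {C,D} splits into {C} and {D}.
Stable partition: {C} | {B} | {E} | {D} — 4 equivalence classes.
D and C end up in different blocks, so they are distinguishable. For instance, the string 'q' is accepted from only C.

No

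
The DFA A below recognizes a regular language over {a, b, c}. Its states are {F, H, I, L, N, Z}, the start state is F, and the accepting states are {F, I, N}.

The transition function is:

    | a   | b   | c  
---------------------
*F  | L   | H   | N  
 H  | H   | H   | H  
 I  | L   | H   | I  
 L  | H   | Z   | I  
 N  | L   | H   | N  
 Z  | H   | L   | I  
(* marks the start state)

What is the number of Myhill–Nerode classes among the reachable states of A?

3

Every state is reachable, so we keep all 6.
Start with accepting vs non-accepting: {F,I,N} | {H,L,Z}.
Refine {H,L,Z} on symbol c: members go to different blocks, giving {L,Z} and {H}.
The partition is now stable with 3 blocks: {F,I,N} | {L,Z} | {H}.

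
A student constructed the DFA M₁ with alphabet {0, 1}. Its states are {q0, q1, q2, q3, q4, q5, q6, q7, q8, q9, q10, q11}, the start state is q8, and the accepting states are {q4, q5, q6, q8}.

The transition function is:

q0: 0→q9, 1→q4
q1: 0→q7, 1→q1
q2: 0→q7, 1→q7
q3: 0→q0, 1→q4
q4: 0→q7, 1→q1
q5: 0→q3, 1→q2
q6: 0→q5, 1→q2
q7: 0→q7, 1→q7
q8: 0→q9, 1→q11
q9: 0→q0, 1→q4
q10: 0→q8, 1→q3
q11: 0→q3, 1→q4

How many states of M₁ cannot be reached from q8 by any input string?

4

No path from q8 leads to q2, q5, q6, q10; the other 8 states are all reachable.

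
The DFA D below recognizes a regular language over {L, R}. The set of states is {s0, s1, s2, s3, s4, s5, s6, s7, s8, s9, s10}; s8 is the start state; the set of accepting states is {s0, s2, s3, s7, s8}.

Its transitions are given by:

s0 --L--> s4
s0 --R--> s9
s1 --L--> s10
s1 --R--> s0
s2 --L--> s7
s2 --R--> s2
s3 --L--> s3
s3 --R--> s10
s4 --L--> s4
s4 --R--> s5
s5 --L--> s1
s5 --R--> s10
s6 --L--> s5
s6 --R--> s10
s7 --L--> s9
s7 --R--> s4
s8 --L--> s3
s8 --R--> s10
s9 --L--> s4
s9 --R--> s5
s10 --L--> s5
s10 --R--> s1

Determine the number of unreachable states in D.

3

BFS from s8 reaches {s0, s1, s3, s4, s5, s8, s9, s10}; the 3 state(s) s2, s6, s7 are never visited.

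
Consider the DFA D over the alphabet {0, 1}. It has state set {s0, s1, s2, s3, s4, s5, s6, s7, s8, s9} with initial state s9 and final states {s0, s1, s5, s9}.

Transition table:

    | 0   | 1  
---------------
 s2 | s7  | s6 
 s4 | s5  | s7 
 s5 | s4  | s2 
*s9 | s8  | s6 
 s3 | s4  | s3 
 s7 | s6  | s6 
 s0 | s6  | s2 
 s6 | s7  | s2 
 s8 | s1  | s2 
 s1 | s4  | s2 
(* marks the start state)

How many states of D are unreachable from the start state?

No path from s9 leads to s0, s3; the other 8 states are all reachable.

2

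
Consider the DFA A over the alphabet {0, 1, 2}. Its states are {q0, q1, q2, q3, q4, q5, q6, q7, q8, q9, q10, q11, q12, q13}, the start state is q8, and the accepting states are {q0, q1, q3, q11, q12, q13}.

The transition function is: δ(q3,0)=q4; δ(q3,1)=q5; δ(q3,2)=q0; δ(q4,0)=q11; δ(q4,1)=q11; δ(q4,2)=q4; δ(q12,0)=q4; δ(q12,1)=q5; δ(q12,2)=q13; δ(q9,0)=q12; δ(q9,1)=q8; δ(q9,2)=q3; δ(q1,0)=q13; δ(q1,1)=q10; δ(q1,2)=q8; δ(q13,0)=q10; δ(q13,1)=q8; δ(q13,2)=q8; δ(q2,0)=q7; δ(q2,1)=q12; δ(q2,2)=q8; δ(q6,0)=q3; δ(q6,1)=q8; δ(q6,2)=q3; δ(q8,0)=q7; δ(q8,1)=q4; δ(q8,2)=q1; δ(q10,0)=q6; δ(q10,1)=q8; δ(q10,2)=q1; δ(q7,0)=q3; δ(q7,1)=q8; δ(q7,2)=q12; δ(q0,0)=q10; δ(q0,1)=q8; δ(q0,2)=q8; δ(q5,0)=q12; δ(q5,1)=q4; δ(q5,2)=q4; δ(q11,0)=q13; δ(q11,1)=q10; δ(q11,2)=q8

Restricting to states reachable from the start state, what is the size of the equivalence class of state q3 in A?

2

States {q2,q9} cannot be reached from the start state, so discard them.
Start with accepting vs non-accepting: {q0,q1,q3,q11,q12,q13} | {q4,q5,q6,q7,q8,q10}.
Refine {q0,q1,q3,q11,q12,q13} on symbol 0: members go to different blocks, giving {q0,q3,q12,q13} and {q1,q11}.
On input 2, block {q0,q3,q12,q13} splits into {q0,q13} and {q3,q12}.
On input 0, block {q4,q5,q6,q7,q8,q10} splits into {q5,q6,q7} and {q8,q10} and {q4}.
Refine {q5,q6,q7} on symbol 1: members go to different blocks, giving {q6,q7} and {q5}.
Split {q8,q10} by δ(·,1) → {q8} and {q10}.
No further refinement is possible. Final partition (8 blocks): {q0,q13} | {q6,q7} | {q1,q11} | {q3,q12} | {q8} | {q4} | {q5} | {q10}.
State q3 belongs to the block {q3,q12}, which has 2 states.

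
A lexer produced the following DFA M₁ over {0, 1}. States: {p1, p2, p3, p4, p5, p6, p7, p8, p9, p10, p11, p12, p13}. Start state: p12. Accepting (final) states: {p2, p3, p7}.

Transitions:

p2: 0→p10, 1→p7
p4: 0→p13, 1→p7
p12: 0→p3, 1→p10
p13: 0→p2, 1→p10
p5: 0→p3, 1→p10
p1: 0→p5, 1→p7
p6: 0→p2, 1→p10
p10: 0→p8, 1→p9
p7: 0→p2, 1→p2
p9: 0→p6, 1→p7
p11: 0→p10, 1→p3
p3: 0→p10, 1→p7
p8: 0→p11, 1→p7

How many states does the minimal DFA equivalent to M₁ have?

7

First remove the unreachable states {p1,p4,p5,p13}; 9 states remain.
P0 = {p2,p3,p7} | {p6,p8,p9,p10,p11,p12}.
Refine {p2,p3,p7} on symbol 0: members go to different blocks, giving {p2,p3} and {p7}.
Split {p6,p8,p9,p10,p11,p12} by δ(·,0) → {p8,p9,p10,p11} and {p6,p12}.
Split {p8,p9,p10,p11} by δ(·,0) → {p8,p10,p11} and {p9}.
On input 1, block {p8,p10,p11} splits into {p8} and {p10} and {p11}.
No further refinement is possible. Final partition (7 blocks): {p2,p3} | {p8} | {p7} | {p6,p12} | {p9} | {p10} | {p11}.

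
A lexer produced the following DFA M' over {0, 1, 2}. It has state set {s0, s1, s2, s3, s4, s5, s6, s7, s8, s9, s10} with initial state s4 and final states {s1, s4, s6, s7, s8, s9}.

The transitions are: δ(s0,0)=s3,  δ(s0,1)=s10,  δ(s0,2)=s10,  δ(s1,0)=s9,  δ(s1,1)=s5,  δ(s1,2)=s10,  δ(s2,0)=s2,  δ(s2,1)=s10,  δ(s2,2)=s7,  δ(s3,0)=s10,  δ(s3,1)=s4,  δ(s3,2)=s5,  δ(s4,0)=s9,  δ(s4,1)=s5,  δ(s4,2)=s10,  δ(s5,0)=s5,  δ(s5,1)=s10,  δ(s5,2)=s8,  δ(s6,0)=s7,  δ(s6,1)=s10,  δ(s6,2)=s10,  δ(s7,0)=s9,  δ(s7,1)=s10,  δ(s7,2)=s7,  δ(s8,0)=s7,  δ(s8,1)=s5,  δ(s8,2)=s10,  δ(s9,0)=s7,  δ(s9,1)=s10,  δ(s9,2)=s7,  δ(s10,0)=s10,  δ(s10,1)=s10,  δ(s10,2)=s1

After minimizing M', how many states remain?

States {s0,s2,s3,s6} cannot be reached from the start state, so discard them.
Initial partition by acceptance: {s1,s4,s7,s8,s9} | {s5,s10}.
Refine {s1,s4,s7,s8,s9} on symbol 2: members go to different blocks, giving {s1,s4,s8} and {s7,s9}.
Stable partition: {s1,s4,s8} | {s5,s10} | {s7,s9} — 3 equivalence classes.

3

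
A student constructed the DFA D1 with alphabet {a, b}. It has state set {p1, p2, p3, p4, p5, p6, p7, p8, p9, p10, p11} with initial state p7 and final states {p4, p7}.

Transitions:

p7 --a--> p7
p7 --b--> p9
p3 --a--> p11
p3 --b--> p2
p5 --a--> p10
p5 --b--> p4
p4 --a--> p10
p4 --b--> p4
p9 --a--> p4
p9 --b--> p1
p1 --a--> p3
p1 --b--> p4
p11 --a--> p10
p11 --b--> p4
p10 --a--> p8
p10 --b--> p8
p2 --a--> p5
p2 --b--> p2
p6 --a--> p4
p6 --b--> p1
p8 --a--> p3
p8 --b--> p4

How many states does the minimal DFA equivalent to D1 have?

Reachable states from the start: {p1,p2,p3,p4,p5,p7,p8,p9,p10,p11}. Unreachable: {p6} — drop them.
P0 = {p4,p7} | {p1,p2,p3,p5,p8,p9,p10,p11}.
Refine {p4,p7} on symbol a: members go to different blocks, giving {p4} and {p7}.
On input a, block {p1,p2,p3,p5,p8,p9,p10,p11} splits into {p1,p2,p3,p5,p8,p10,p11} and {p9}.
On input b, block {p1,p2,p3,p5,p8,p10,p11} splits into {p1,p5,p8,p11} and {p2,p3,p10}.
On input b, block {p2,p3,p10} splits into {p2,p3} and {p10}.
On input a, block {p1,p5,p8,p11} splits into {p1,p8} and {p5,p11}.
Stable partition: {p4} | {p1,p8} | {p7} | {p9} | {p2,p3} | {p10} | {p5,p11} — 7 equivalence classes.

7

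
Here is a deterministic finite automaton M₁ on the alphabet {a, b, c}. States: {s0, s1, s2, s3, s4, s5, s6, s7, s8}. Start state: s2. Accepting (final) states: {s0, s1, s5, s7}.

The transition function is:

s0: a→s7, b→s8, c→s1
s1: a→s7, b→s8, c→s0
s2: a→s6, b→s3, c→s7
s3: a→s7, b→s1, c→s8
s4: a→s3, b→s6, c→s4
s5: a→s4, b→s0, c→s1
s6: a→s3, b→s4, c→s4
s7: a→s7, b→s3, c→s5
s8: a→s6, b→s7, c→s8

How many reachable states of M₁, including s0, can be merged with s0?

2

All states are reachable from the start state.
P0 = {s0,s1,s5,s7} | {s2,s3,s4,s6,s8}.
On input a, block {s0,s1,s5,s7} splits into {s0,s1,s7} and {s5}.
Refine {s0,s1,s7} on symbol c: members go to different blocks, giving {s0,s1} and {s7}.
Refine {s2,s3,s4,s6,s8} on symbol a: members go to different blocks, giving {s2,s4,s6,s8} and {s3}.
Split {s2,s4,s6,s8} by δ(·,a) → {s2,s8} and {s4,s6}.
Refine {s2,s8} on symbol b: members go to different blocks, giving {s2} and {s8}.
No further refinement is possible. Final partition (7 blocks): {s0,s1} | {s2} | {s5} | {s7} | {s3} | {s4,s6} | {s8}.
State s0 belongs to the block {s0,s1}, which has 2 states.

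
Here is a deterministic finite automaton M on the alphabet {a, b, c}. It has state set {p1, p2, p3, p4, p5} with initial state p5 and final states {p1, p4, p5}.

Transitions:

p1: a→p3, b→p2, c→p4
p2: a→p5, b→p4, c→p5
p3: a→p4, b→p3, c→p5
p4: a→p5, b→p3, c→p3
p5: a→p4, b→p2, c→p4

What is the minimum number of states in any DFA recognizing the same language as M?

4

States {p1} cannot be reached from the start state, so discard them.
Start with accepting vs non-accepting: {p4,p5} | {p2,p3}.
Refine {p4,p5} on symbol c: members go to different blocks, giving {p4} and {p5}.
Split {p2,p3} by δ(·,a) → {p2} and {p3}.
Stable partition: {p4} | {p2} | {p5} | {p3} — 4 equivalence classes.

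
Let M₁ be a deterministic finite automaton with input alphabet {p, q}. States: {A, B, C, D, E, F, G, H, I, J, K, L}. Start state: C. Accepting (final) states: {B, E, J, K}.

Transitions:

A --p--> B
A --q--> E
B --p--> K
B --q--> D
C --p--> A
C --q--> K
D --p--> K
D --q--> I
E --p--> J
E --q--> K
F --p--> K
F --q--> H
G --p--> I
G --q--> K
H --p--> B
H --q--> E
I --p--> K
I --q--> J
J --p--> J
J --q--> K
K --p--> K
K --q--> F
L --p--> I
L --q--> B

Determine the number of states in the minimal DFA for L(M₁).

First remove the unreachable states {G,L}; 10 states remain.
P0 = {B,E,J,K} | {A,C,D,F,H,I}.
Split {B,E,J,K} by δ(·,q) → {B,K} and {E,J}.
Split {A,C,D,F,H,I} by δ(·,p) → {A,D,F,H,I} and {C}.
Refine {A,D,F,H,I} on symbol q: members go to different blocks, giving {A,H,I} and {D,F}.
The partition is now stable with 5 blocks: {B,K} | {A,H,I} | {E,J} | {C} | {D,F}.

5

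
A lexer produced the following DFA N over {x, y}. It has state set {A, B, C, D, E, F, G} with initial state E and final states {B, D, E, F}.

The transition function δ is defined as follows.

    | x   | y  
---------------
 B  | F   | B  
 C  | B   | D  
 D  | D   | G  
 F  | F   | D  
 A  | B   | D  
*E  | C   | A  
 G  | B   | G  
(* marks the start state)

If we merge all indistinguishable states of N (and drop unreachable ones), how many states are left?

Initial partition by acceptance: {B,D,E,F} | {A,C,G}.
On input x, block {B,D,E,F} splits into {B,D,F} and {E}.
On input y, block {B,D,F} splits into {B,F} and {D}.
Split {B,F} by δ(·,y) → {B} and {F}.
Split {A,C,G} by δ(·,y) → {A,C} and {G}.
Stable partition: {B} | {A,C} | {E} | {D} | {F} | {G} — 6 equivalence classes.

6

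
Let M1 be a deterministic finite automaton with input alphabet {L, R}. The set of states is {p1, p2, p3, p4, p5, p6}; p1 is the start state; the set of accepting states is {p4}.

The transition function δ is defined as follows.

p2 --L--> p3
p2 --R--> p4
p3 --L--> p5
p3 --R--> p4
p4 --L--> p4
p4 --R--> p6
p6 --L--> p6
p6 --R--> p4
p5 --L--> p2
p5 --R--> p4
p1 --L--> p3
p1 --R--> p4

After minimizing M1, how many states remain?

P0 = {p4} | {p1,p2,p3,p5,p6}.
No further refinement is possible. Final partition (2 blocks): {p4} | {p1,p2,p3,p5,p6}.

2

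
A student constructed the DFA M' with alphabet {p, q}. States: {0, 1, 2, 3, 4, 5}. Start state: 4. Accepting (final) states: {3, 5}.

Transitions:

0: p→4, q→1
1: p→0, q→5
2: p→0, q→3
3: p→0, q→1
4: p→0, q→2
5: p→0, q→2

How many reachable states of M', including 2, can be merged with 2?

Start with accepting vs non-accepting: {3,5} | {0,1,2,4}.
On input q, block {0,1,2,4} splits into {0,4} and {1,2}.
No further refinement is possible. Final partition (3 blocks): {3,5} | {0,4} | {1,2}.
State 2 belongs to the block {1,2}, which has 2 states.

2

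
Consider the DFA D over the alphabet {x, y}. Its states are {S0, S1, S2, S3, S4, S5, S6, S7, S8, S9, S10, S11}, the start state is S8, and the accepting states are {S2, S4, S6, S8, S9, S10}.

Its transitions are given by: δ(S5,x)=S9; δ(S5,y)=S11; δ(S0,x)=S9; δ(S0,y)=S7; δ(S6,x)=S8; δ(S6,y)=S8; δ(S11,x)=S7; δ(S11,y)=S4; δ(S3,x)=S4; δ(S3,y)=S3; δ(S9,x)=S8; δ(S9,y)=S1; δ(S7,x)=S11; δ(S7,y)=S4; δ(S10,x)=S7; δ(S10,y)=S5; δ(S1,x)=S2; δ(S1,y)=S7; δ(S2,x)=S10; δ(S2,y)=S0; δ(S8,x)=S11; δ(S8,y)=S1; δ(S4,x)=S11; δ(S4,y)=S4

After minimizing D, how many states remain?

States {S3,S6} cannot be reached from the start state, so discard them.
Initial partition by acceptance: {S2,S4,S8,S9,S10} | {S0,S1,S5,S7,S11}.
On input x, block {S2,S4,S8,S9,S10} splits into {S4,S8,S10} and {S2,S9}.
Split {S4,S8,S10} by δ(·,y) → {S8,S10} and {S4}.
Split {S0,S1,S5,S7,S11} by δ(·,x) → {S0,S1,S5} and {S7,S11}.
The partition is now stable with 5 blocks: {S8,S10} | {S0,S1,S5} | {S2,S9} | {S4} | {S7,S11}.

5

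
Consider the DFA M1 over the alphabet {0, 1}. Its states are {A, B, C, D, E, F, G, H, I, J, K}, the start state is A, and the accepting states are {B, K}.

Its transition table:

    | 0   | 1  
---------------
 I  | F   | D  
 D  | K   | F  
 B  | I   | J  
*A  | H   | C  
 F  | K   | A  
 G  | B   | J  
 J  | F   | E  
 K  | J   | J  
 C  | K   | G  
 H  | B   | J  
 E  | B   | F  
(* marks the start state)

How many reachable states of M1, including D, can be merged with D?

Every state is reachable, so we keep all 11.
Initial partition by acceptance: {B,K} | {A,C,D,E,F,G,H,I,J}.
Split {A,C,D,E,F,G,H,I,J} by δ(·,0) → {C,D,E,F,G,H} and {A,I,J}.
Split {C,D,E,F,G,H} by δ(·,1) → {C,D,E} and {F,G,H}.
The partition is now stable with 4 blocks: {B,K} | {C,D,E} | {A,I,J} | {F,G,H}.
The equivalence class containing D is {C,D,E}, of size 3.

3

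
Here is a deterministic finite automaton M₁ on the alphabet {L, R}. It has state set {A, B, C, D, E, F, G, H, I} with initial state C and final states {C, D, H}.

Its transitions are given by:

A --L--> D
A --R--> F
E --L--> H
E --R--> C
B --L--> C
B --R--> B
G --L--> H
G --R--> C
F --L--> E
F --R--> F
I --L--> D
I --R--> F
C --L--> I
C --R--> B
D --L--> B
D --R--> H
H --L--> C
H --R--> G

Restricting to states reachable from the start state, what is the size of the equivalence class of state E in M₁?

First remove the unreachable states {A}; 8 states remain.
Start with accepting vs non-accepting: {C,D,H} | {B,E,F,G,I}.
On input L, block {C,D,H} splits into {C,D} and {H}.
On input R, block {C,D} splits into {C} and {D}.
Refine {B,E,F,G,I} on symbol L: members go to different blocks, giving {E,G} and {B} and {F} and {I}.
Stable partition: {C} | {E,G} | {H} | {D} | {B} | {F} | {I} — 7 equivalence classes.
The equivalence class containing E is {E,G}, of size 2.

2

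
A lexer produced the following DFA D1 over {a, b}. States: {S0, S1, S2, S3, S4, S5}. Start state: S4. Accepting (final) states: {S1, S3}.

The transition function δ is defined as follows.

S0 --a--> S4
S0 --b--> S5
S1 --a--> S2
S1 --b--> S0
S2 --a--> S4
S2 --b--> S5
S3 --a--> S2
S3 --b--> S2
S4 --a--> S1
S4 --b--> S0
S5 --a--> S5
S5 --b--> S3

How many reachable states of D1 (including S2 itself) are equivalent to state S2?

Initial partition by acceptance: {S1,S3} | {S0,S2,S4,S5}.
Split {S0,S2,S4,S5} by δ(·,a) → {S0,S2,S5} and {S4}.
On input a, block {S0,S2,S5} splits into {S0,S2} and {S5}.
No further refinement is possible. Final partition (4 blocks): {S1,S3} | {S0,S2} | {S4} | {S5}.
State S2 belongs to the block {S0,S2}, which has 2 states.

2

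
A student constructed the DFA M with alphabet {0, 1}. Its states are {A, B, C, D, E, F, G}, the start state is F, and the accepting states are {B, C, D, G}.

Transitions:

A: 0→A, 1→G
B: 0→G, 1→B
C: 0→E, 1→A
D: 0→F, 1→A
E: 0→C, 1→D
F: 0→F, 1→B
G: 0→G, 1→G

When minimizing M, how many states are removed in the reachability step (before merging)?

No path from F leads to A, C, D, E; the other 3 states are all reachable.

4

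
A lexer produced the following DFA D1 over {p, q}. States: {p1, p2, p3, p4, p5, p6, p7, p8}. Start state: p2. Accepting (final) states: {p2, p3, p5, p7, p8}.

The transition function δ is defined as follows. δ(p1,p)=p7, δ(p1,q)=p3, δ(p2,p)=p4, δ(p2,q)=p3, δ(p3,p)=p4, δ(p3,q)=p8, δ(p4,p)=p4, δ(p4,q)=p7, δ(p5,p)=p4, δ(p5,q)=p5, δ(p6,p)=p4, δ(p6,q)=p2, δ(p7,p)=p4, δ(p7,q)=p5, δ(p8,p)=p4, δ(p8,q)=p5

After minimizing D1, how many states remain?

2

First remove the unreachable states {p1,p6}; 6 states remain.
P0 = {p2,p3,p5,p7,p8} | {p4}.
Stable partition: {p2,p3,p5,p7,p8} | {p4} — 2 equivalence classes.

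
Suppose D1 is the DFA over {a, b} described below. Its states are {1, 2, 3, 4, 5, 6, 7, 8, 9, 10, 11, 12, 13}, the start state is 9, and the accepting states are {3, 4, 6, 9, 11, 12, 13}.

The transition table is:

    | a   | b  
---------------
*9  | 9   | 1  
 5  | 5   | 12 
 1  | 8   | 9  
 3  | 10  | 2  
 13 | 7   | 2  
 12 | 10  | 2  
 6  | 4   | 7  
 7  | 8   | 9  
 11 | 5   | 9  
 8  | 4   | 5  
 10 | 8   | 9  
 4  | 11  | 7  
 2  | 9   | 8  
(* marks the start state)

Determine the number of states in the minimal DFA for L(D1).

8

First remove the unreachable states {3,6,13}; 10 states remain.
Initial partition by acceptance: {4,9,11,12} | {1,2,5,7,8,10}.
On input a, block {4,9,11,12} splits into {4,9} and {11,12}.
On input a, block {4,9} splits into {4} and {9}.
On input a, block {1,2,5,7,8,10} splits into {1,5,7,10} and {2} and {8}.
Refine {1,5,7,10} on symbol a: members go to different blocks, giving {1,7,10} and {5}.
On input a, block {11,12} splits into {11} and {12}.
The partition is now stable with 8 blocks: {4} | {1,7,10} | {11} | {9} | {2} | {8} | {5} | {12}.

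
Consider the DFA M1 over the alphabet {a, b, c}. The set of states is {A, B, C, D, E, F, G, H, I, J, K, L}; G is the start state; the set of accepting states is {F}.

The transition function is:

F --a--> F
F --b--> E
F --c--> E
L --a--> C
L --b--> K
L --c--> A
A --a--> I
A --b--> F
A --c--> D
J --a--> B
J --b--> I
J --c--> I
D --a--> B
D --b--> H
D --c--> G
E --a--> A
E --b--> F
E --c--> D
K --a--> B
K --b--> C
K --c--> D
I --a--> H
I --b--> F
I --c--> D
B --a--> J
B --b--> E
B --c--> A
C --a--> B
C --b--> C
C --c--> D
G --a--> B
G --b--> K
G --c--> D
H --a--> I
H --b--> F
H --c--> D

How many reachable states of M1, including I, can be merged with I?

States {L} cannot be reached from the start state, so discard them.
Start with accepting vs non-accepting: {F} | {A,B,C,D,E,G,H,I,J,K}.
Refine {A,B,C,D,E,G,H,I,J,K} on symbol b: members go to different blocks, giving {B,C,D,G,J,K} and {A,E,H,I}.
Refine {B,C,D,G,J,K} on symbol b: members go to different blocks, giving {B,D,J} and {C,G,K}.
Split {B,D,J} by δ(·,c) → {B,J} and {D}.
The partition is now stable with 5 blocks: {F} | {B,J} | {A,E,H,I} | {C,G,K} | {D}.
State I belongs to the block {A,E,H,I}, which has 4 states.

4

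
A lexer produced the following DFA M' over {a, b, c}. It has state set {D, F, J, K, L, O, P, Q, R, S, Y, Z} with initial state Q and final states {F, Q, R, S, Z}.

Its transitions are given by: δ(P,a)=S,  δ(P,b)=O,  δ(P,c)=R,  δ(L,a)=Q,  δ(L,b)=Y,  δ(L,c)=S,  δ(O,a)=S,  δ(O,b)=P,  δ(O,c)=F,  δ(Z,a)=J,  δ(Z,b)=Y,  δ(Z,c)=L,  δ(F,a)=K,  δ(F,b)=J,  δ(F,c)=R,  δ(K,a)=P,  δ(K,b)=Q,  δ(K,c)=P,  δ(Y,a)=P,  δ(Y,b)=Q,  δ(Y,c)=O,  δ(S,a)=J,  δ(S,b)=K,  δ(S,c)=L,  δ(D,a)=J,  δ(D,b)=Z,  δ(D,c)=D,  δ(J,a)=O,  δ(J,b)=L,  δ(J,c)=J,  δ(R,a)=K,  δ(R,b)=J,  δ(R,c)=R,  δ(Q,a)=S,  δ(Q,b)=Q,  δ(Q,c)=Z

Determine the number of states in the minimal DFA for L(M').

7

Reachable states from the start: {F,J,K,L,O,P,Q,R,S,Y,Z}. Unreachable: {D} — drop them.
P0 = {F,Q,R,S,Z} | {J,K,L,O,P,Y}.
On input a, block {F,Q,R,S,Z} splits into {F,R,S,Z} and {Q}.
On input c, block {F,R,S,Z} splits into {S,Z} and {F,R}.
On input a, block {J,K,L,O,P,Y} splits into {J,K,Y} and {O,P} and {L}.
Refine {J,K,Y} on symbol b: members go to different blocks, giving {K,Y} and {J}.
No further refinement is possible. Final partition (7 blocks): {S,Z} | {K,Y} | {Q} | {F,R} | {O,P} | {L} | {J}.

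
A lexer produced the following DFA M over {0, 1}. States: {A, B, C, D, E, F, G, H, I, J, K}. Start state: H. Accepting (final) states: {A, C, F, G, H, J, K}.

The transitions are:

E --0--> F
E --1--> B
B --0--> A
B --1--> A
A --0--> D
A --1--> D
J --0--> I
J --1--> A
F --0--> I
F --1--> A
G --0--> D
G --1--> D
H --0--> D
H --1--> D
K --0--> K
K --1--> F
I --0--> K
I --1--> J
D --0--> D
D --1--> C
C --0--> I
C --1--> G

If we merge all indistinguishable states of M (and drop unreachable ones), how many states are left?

5

States {B,E} cannot be reached from the start state, so discard them.
Start with accepting vs non-accepting: {A,C,F,G,H,J,K} | {D,I}.
Refine {A,C,F,G,H,J,K} on symbol 0: members go to different blocks, giving {A,C,F,G,H,J} and {K}.
Split {A,C,F,G,H,J} by δ(·,1) → {A,G,H} and {C,F,J}.
Refine {D,I} on symbol 0: members go to different blocks, giving {D} and {I}.
Stable partition: {A,G,H} | {D} | {K} | {C,F,J} | {I} — 5 equivalence classes.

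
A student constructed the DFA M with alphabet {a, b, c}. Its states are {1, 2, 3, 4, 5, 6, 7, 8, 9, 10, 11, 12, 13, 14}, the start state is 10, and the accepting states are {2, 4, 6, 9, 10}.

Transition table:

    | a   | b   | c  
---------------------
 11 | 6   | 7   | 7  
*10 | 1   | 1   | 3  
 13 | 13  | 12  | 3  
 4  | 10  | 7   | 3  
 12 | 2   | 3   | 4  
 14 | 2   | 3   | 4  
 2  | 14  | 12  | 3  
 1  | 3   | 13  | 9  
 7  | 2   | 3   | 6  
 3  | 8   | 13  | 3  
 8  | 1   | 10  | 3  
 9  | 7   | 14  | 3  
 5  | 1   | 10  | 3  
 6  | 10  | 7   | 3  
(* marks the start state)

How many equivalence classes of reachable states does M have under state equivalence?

8

First remove the unreachable states {5,11}; 12 states remain.
Initial partition by acceptance: {2,4,6,9,10} | {1,3,7,8,12,13,14}.
On input a, block {2,4,6,9,10} splits into {2,9,10} and {4,6}.
Refine {1,3,7,8,12,13,14} on symbol a: members go to different blocks, giving {1,3,8,13} and {7,12,14}.
Refine {2,9,10} on symbol a: members go to different blocks, giving {2,9} and {10}.
Split {1,3,8,13} by δ(·,b) → {1,3} and {8} and {13}.
On input a, block {1,3} splits into {1} and {3}.
The partition is now stable with 8 blocks: {2,9} | {1} | {4,6} | {7,12,14} | {10} | {8} | {13} | {3}.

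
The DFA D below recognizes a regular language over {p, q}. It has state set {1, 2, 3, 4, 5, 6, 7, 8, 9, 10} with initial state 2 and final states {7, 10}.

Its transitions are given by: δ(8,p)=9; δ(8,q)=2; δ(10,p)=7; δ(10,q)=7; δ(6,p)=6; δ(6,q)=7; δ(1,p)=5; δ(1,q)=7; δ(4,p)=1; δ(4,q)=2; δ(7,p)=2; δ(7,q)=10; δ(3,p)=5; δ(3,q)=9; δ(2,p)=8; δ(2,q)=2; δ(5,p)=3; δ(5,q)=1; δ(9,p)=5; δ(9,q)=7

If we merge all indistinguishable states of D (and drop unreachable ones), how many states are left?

Reachable states from the start: {1,2,3,5,7,8,9,10}. Unreachable: {4,6} — drop them.
Initial partition by acceptance: {7,10} | {1,2,3,5,8,9}.
On input p, block {7,10} splits into {7} and {10}.
Split {1,2,3,5,8,9} by δ(·,q) → {2,3,5,8} and {1,9}.
Refine {2,3,5,8} on symbol p: members go to different blocks, giving {2,3,5} and {8}.
Refine {2,3,5} on symbol p: members go to different blocks, giving {3,5} and {2}.
No further refinement is possible. Final partition (6 blocks): {7} | {3,5} | {10} | {1,9} | {8} | {2}.

6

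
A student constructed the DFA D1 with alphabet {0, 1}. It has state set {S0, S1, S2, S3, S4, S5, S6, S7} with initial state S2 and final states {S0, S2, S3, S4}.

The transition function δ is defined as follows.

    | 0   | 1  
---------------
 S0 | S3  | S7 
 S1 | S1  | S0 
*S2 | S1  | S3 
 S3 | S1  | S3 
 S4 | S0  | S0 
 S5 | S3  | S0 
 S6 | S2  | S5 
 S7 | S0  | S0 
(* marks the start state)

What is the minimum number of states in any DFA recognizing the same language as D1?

Reachable states from the start: {S0,S1,S2,S3,S7}. Unreachable: {S4,S5,S6} — drop them.
Initial partition by acceptance: {S0,S2,S3} | {S1,S7}.
Split {S0,S2,S3} by δ(·,0) → {S2,S3} and {S0}.
On input 0, block {S1,S7} splits into {S1} and {S7}.
No further refinement is possible. Final partition (4 blocks): {S2,S3} | {S1} | {S0} | {S7}.

4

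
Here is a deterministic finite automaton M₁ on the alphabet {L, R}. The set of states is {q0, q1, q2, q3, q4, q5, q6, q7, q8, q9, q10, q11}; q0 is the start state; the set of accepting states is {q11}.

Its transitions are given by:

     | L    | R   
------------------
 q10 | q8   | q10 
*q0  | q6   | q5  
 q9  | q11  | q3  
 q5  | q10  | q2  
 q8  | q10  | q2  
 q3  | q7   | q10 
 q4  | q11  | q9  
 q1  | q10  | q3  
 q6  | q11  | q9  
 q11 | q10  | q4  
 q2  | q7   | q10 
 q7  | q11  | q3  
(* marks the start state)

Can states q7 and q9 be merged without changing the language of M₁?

Reachable states from the start: {q0,q2,q3,q4,q5,q6,q7,q8,q9,q10,q11}. Unreachable: {q1} — drop them.
P0 = {q11} | {q0,q2,q3,q4,q5,q6,q7,q8,q9,q10}.
On input L, block {q0,q2,q3,q4,q5,q6,q7,q8,q9,q10} splits into {q0,q2,q3,q5,q8,q10} and {q4,q6,q7,q9}.
Refine {q0,q2,q3,q5,q8,q10} on symbol L: members go to different blocks, giving {q0,q2,q3} and {q5,q8,q10}.
Refine {q4,q6,q7,q9} on symbol R: members go to different blocks, giving {q4,q6} and {q7,q9}.
Split {q0,q2,q3} by δ(·,L) → {q2,q3} and {q0}.
Refine {q5,q8,q10} on symbol R: members go to different blocks, giving {q5,q8} and {q10}.
No further refinement is possible. Final partition (7 blocks): {q11} | {q2,q3} | {q4,q6} | {q5,q8} | {q7,q9} | {q0} | {q10}.
q7 and q9 lie in the same block of the stable partition, so they are equivalent — no string distinguishes them.

Yes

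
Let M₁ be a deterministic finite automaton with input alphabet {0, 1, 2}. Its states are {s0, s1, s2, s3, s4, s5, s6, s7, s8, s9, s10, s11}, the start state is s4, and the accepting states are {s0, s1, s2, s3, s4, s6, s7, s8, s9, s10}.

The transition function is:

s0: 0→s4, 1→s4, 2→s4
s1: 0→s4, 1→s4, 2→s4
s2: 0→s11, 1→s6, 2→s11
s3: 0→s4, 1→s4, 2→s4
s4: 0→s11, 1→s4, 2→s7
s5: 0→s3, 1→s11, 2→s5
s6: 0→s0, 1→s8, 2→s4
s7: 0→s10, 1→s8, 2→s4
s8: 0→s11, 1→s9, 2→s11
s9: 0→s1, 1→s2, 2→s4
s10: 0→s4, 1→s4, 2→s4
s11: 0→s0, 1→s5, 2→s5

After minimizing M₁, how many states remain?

All states are reachable from the start state.
Start with accepting vs non-accepting: {s0,s1,s2,s3,s4,s6,s7,s8,s9,s10} | {s5,s11}.
Refine {s0,s1,s2,s3,s4,s6,s7,s8,s9,s10} on symbol 0: members go to different blocks, giving {s0,s1,s3,s6,s7,s9,s10} and {s2,s4,s8}.
Refine {s0,s1,s3,s6,s7,s9,s10} on symbol 0: members go to different blocks, giving {s0,s1,s3,s10} and {s6,s7,s9}.
Refine {s2,s4,s8} on symbol 1: members go to different blocks, giving {s2,s8} and {s4}.
No further refinement is possible. Final partition (5 blocks): {s0,s1,s3,s10} | {s5,s11} | {s2,s8} | {s6,s7,s9} | {s4}.

5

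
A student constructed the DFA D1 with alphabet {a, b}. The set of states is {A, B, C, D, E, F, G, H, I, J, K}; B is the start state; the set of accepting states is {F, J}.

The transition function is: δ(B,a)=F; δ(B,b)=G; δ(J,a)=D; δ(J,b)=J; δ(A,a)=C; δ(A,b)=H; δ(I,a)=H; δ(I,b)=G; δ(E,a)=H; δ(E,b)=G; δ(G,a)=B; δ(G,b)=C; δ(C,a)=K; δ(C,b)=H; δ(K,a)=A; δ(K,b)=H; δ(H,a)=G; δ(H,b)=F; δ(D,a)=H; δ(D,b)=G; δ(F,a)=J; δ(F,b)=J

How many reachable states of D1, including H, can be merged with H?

1

Reachable states from the start: {A,B,C,D,F,G,H,J,K}. Unreachable: {E,I} — drop them.
Start with accepting vs non-accepting: {F,J} | {A,B,C,D,G,H,K}.
Refine {F,J} on symbol a: members go to different blocks, giving {F} and {J}.
Refine {A,B,C,D,G,H,K} on symbol a: members go to different blocks, giving {A,C,D,G,H,K} and {B}.
On input a, block {A,C,D,G,H,K} splits into {A,C,D,H,K} and {G}.
Refine {A,C,D,H,K} on symbol a: members go to different blocks, giving {A,C,D,K} and {H}.
On input a, block {A,C,D,K} splits into {A,C,K} and {D}.
No further refinement is possible. Final partition (7 blocks): {F} | {A,C,K} | {J} | {B} | {G} | {H} | {D}.
The equivalence class containing H is {H}, of size 1.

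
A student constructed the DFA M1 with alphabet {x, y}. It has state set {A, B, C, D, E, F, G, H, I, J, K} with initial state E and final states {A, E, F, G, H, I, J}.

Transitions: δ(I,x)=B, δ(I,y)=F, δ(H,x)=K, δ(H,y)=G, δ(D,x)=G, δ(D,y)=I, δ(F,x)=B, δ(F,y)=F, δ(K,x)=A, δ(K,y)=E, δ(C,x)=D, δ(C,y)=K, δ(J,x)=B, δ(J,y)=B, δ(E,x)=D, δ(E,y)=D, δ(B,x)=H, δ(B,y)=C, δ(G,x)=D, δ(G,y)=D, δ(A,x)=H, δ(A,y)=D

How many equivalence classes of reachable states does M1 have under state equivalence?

First remove the unreachable states {J}; 10 states remain.
P0 = {A,E,F,G,H,I} | {B,C,D,K}.
On input x, block {A,E,F,G,H,I} splits into {E,F,G,H,I} and {A}.
On input y, block {E,F,G,H,I} splits into {F,H,I} and {E,G}.
Refine {F,H,I} on symbol y: members go to different blocks, giving {F,I} and {H}.
Refine {B,C,D,K} on symbol x: members go to different blocks, giving {B} and {C} and {D} and {K}.
The partition is now stable with 8 blocks: {F,I} | {B} | {A} | {E,G} | {H} | {C} | {D} | {K}.

8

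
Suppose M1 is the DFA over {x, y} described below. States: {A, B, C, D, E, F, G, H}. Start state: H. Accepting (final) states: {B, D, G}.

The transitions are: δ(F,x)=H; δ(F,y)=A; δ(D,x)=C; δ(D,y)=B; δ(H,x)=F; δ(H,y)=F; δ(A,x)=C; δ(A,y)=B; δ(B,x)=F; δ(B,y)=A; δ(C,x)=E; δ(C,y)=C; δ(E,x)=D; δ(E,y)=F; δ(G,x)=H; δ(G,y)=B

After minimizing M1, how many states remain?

7

First remove the unreachable states {G}; 7 states remain.
Start with accepting vs non-accepting: {B,D} | {A,C,E,F,H}.
Refine {B,D} on symbol y: members go to different blocks, giving {B} and {D}.
Split {A,C,E,F,H} by δ(·,x) → {A,C,F,H} and {E}.
Split {A,C,F,H} by δ(·,x) → {A,F,H} and {C}.
Split {A,F,H} by δ(·,x) → {F,H} and {A}.
On input y, block {F,H} splits into {F} and {H}.
No further refinement is possible. Final partition (7 blocks): {B} | {F} | {D} | {E} | {C} | {A} | {H}.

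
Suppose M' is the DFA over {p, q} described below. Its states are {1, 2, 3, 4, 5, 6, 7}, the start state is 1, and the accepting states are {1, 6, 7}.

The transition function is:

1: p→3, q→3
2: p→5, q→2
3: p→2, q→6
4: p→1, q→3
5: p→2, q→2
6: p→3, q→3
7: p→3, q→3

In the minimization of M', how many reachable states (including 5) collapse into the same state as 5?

2

Reachable states from the start: {1,2,3,5,6}. Unreachable: {4,7} — drop them.
Initial partition by acceptance: {1,6} | {2,3,5}.
Refine {2,3,5} on symbol q: members go to different blocks, giving {2,5} and {3}.
Stable partition: {1,6} | {2,5} | {3} — 3 equivalence classes.
The equivalence class containing 5 is {2,5}, of size 2.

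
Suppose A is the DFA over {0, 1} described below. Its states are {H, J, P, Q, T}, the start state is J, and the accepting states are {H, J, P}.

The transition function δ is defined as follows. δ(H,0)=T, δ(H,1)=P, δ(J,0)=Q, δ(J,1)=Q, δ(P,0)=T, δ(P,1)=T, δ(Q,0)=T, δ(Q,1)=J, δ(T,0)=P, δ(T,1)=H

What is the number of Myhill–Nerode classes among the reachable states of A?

5

Every state is reachable, so we keep all 5.
Initial partition by acceptance: {H,J,P} | {Q,T}.
On input 1, block {H,J,P} splits into {J,P} and {H}.
Split {Q,T} by δ(·,0) → {Q} and {T}.
Split {J,P} by δ(·,0) → {J} and {P}.
The partition is now stable with 5 blocks: {J} | {Q} | {H} | {T} | {P}.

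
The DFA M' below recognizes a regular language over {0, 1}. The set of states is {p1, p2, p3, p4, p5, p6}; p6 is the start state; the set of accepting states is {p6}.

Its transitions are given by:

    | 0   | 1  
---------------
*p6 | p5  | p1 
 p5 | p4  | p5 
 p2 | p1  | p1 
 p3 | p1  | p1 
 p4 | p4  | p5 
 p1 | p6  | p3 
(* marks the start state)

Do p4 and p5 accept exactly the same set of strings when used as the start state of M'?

States {p2} cannot be reached from the start state, so discard them.
Start with accepting vs non-accepting: {p6} | {p1,p3,p4,p5}.
Refine {p1,p3,p4,p5} on symbol 0: members go to different blocks, giving {p3,p4,p5} and {p1}.
On input 0, block {p3,p4,p5} splits into {p4,p5} and {p3}.
Stable partition: {p6} | {p4,p5} | {p1} | {p3} — 4 equivalence classes.
p4 and p5 lie in the same block of the stable partition, so they are equivalent — no string distinguishes them.

Yes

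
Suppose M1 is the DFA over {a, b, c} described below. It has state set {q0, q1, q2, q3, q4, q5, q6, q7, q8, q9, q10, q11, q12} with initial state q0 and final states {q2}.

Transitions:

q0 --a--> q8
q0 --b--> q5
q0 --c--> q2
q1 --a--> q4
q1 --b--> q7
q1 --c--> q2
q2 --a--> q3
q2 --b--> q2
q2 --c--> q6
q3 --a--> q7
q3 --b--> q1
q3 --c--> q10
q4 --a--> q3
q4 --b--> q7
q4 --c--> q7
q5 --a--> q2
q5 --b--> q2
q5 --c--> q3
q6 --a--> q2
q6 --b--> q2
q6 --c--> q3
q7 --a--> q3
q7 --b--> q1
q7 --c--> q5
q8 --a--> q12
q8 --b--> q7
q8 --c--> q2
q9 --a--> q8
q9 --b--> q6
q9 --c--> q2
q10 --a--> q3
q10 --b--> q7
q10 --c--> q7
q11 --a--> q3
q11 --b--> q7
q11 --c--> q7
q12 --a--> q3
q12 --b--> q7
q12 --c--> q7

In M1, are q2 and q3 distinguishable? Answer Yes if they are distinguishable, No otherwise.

States {q9,q11} cannot be reached from the start state, so discard them.
Initial partition by acceptance: {q2} | {q0,q1,q3,q4,q5,q6,q7,q8,q10,q12}.
Split {q0,q1,q3,q4,q5,q6,q7,q8,q10,q12} by δ(·,a) → {q0,q1,q3,q4,q7,q8,q10,q12} and {q5,q6}.
On input b, block {q0,q1,q3,q4,q7,q8,q10,q12} splits into {q1,q3,q4,q7,q8,q10,q12} and {q0}.
On input c, block {q1,q3,q4,q7,q8,q10,q12} splits into {q3,q4,q10,q12} and {q1,q8} and {q7}.
Split {q3,q4,q10,q12} by δ(·,a) → {q4,q10,q12} and {q3}.
Stable partition: {q2} | {q4,q10,q12} | {q5,q6} | {q0} | {q1,q8} | {q7} | {q3} — 7 equivalence classes.
q2 and q3 end up in different blocks, so they are distinguishable. For instance, the string 'ε' is accepted from only q2.

Yes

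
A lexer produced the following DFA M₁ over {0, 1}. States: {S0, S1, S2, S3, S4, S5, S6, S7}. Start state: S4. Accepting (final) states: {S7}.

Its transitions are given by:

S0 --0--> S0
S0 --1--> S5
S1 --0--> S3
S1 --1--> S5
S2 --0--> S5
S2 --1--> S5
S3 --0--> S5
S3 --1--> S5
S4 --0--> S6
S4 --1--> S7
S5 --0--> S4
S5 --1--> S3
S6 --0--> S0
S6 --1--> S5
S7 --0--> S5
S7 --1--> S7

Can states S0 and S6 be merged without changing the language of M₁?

First remove the unreachable states {S1,S2}; 6 states remain.
Start with accepting vs non-accepting: {S7} | {S0,S3,S4,S5,S6}.
Refine {S0,S3,S4,S5,S6} on symbol 1: members go to different blocks, giving {S0,S3,S5,S6} and {S4}.
Refine {S0,S3,S5,S6} on symbol 0: members go to different blocks, giving {S0,S3,S6} and {S5}.
Refine {S0,S3,S6} on symbol 0: members go to different blocks, giving {S0,S6} and {S3}.
The partition is now stable with 5 blocks: {S7} | {S0,S6} | {S4} | {S5} | {S3}.
S0 and S6 lie in the same block of the stable partition, so they are equivalent — no string distinguishes them.

Yes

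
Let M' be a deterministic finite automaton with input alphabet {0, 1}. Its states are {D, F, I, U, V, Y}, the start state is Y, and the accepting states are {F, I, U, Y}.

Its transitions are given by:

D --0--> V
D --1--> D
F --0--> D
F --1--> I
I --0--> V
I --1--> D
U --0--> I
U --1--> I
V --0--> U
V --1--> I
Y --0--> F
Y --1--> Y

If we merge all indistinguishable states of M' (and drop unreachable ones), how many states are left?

P0 = {F,I,U,Y} | {D,V}.
Split {F,I,U,Y} by δ(·,0) → {U,Y} and {F,I}.
On input 1, block {U,Y} splits into {Y} and {U}.
Refine {D,V} on symbol 0: members go to different blocks, giving {V} and {D}.
Split {F,I} by δ(·,0) → {I} and {F}.
No further refinement is possible. Final partition (6 blocks): {Y} | {V} | {I} | {U} | {D} | {F}.

6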